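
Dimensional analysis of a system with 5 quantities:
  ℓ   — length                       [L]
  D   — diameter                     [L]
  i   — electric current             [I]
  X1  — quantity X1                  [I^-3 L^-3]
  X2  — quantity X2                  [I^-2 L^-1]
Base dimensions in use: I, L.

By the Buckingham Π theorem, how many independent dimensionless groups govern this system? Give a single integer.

Write exponents as rows I,L / cols ℓ,D,i,X1,X2:
  I: [ 0  0  1 -3 -2]
  L: [ 1  1  0 -3 -1]
Echelon form has 2 nonzero rows (pivots: ℓ,i)
n=5, r=2 ⇒ 3 dimensionless groups

3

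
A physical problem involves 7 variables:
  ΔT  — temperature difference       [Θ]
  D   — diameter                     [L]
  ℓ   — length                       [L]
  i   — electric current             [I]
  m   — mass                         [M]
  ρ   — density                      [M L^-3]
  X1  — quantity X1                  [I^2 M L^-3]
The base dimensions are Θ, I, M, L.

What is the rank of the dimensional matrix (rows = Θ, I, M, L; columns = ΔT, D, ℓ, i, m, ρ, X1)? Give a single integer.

4

Write exponents as rows Θ,I,M,L / cols ΔT,D,ℓ,i,m,ρ,X1:
  Θ: [ 1  0  0  0  0  0  0]
  I: [ 0  0  0  1  0  0  2]
  M: [ 0  0  0  0  1  1  1]
  L: [ 0  1  1  0  0 -3 -3]
Row reduction gives pivot columns ΔT,D,i,m; rank = 4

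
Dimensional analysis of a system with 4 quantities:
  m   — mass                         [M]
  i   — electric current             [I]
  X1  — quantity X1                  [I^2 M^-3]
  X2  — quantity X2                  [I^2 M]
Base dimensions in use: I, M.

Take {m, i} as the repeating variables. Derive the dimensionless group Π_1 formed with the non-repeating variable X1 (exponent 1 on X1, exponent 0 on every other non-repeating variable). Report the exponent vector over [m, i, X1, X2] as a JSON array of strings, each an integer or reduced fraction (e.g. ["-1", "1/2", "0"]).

["3", "-2", "1", "0"]

Dimensional matrix (I×M by m×i×X1×X2):
  I: [ 0  1  2  2]
  M: [ 1  0 -3  1]
RREF → pivots at {m,i} ⇒ r = 2
Repeat: m,i; free: X1,X2
RREF:
  r0: [   1    0   -3    1]
  r1: [   0    1    2    2]
Fix exponent of X1 at 1, X2 at 0; solve each RREF row for its pivot's exponent:
  r0: exp(m) + (-3)·1 = 0 ⇒ exp(m) = 3
  r1: exp(i) + (2)·1 = 0 ⇒ exp(i) = -2
Π_1 = m^3 · i^-2 · X1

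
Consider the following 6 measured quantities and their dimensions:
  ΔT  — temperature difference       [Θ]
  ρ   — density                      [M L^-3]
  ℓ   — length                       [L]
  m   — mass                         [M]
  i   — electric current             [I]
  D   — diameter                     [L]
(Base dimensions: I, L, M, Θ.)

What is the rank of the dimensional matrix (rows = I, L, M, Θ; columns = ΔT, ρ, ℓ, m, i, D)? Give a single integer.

Dimensional matrix (I×L×M×Θ by ΔT×ρ×ℓ×m×i×D):
  I: [ 0  0  0  0  1  0]
  L: [ 0 -3  1  0  0  1]
  M: [ 0  1  0  1  0  0]
  Θ: [ 1  0  0  0  0  0]
RREF → pivots at {ΔT,ρ,ℓ,i} ⇒ r = 4

4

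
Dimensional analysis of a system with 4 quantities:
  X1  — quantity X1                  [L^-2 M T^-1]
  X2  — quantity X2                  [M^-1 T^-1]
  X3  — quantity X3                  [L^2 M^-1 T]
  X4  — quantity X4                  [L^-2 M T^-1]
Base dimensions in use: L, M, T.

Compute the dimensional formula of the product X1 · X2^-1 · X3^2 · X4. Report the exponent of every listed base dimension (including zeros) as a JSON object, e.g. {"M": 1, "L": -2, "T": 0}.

{"L": 0, "M": 1, "T": 1}

Exponent matrix [L,M,T] × [X1,X2,X3,X4]:
  L: [-2  0  2 -2]
  M: [ 1 -1 -1  1]
  T: [-1 -1  1 -1]
  [L]: (1)·-2+(-1)·0+(2)·2+(1)·-2 = 0
  [M]: (1)·1+(-1)·-1+(2)·-1+(1)·1 = 1
  [T]: (1)·-1+(-1)·-1+(2)·1+(1)·-1 = 1
⇒ M T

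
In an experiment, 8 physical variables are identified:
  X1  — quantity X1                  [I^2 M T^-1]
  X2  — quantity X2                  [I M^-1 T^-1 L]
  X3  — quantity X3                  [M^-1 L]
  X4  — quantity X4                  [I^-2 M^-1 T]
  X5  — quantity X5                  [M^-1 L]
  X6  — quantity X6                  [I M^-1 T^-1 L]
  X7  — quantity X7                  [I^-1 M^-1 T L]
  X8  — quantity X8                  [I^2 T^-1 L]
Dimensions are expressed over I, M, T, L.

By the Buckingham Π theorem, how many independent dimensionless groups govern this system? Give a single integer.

Exponent matrix [I,M,T,L] × [X1,X2,X3,X4,X5,X6,X7,X8]:
  I: [ 2  1  0 -2  0  1 -1  2]
  M: [ 1 -1 -1 -1 -1 -1 -1  0]
  T: [-1 -1  0  1  0 -1  1 -1]
  L: [ 0  1  1  0  1  1  1  1]
Echelon form has 3 nonzero rows (pivots: X1,X2,X3)
8 vars − rank 3 = 5 Π groups

5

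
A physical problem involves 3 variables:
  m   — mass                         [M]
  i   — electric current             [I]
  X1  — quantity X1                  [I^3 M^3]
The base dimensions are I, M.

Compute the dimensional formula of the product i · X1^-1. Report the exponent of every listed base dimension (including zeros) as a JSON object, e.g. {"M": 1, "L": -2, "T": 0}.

Write exponents as rows I,M / cols m,i,X1:
  I: [ 0  1  3]
  M: [ 1  0  3]
  [I]: (1)·1+(-1)·3 = -2
  [M]: (1)·0+(-1)·3 = -3
⇒ I^-2 M^-3

{"I": -2, "M": -3}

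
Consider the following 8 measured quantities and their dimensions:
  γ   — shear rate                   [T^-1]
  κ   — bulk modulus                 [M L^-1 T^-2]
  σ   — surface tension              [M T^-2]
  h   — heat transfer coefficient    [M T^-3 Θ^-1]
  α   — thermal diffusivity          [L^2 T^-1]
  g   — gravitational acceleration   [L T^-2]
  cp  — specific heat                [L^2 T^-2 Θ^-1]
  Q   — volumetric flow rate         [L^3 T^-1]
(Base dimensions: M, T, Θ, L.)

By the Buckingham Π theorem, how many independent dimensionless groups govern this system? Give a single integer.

4

Exponent matrix [M,T,Θ,L] × [γ,κ,σ,h,α,g,cp,Q]:
  M: [ 0  1  1  1  0  0  0  0]
  T: [-1 -2 -2 -3 -1 -2 -2 -1]
  Θ: [ 0  0  0 -1  0  0 -1  0]
  L: [ 0 -1  0  0  2  1  2  3]
Row reduction gives pivot columns γ,κ,σ,h; rank = 4
Π count = n − r = 8 − 4 = 4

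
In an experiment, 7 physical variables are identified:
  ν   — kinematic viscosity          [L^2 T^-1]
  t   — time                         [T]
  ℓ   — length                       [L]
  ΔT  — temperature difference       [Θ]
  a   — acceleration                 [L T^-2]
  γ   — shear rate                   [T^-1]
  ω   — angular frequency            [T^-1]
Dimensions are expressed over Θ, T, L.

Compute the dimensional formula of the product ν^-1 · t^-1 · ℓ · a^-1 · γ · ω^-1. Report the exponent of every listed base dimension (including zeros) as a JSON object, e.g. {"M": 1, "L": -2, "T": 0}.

Write exponents as rows Θ,T,L / cols ν,t,ℓ,ΔT,a,γ,ω:
  Θ: [ 0  0  0  1  0  0  0]
  T: [-1  1  0  0 -2 -1 -1]
  L: [ 2  0  1  0  1  0  0]
  [Θ]: (-1)·0+(-1)·0+(1)·0+(-1)·0+(1)·0+(-1)·0 = 0
  [T]: (-1)·-1+(-1)·1+(1)·0+(-1)·-2+(1)·-1+(-1)·-1 = 2
  [L]: (-1)·2+(-1)·0+(1)·1+(-1)·1+(1)·0+(-1)·0 = -2
⇒ T^2 L^-2

{"Θ": 0, "T": 2, "L": -2}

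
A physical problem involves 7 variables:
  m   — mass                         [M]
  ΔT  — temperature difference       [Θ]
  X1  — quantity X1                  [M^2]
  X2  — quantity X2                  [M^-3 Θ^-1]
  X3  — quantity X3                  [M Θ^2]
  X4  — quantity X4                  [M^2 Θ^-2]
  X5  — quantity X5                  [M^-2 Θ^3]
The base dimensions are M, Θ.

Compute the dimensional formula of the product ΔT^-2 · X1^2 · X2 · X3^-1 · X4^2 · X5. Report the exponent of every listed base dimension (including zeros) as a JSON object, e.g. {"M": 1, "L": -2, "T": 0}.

{"M": 2, "Θ": -6}

Exponent matrix [M,Θ] × [m,ΔT,X1,X2,X3,X4,X5]:
  M: [ 1  0  2 -3  1  2 -2]
  Θ: [ 0  1  0 -1  2 -2  3]
  [M]: (-2)·0+(2)·2+(1)·-3+(-1)·1+(2)·2+(1)·-2 = 2
  [Θ]: (-2)·1+(2)·0+(1)·-1+(-1)·2+(2)·-2+(1)·3 = -6
⇒ M^2 Θ^-6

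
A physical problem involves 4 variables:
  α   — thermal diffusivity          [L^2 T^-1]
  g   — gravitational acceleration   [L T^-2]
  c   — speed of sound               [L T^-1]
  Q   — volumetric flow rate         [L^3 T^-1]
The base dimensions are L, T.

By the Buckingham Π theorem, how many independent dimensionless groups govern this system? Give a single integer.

2

Dimensional matrix (L×T by α×g×c×Q):
  L: [ 2  1  1  3]
  T: [-1 -2 -1 -1]
Echelon form has 2 nonzero rows (pivots: α,g)
n=4, r=2 ⇒ 2 dimensionless groups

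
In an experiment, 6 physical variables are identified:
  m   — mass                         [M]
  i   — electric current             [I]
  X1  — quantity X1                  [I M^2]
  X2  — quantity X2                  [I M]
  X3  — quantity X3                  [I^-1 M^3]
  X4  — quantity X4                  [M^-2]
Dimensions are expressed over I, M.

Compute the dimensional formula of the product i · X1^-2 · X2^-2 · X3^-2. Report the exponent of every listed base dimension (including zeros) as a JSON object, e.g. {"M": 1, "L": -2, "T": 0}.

Write exponents as rows I,M / cols m,i,X1,X2,X3,X4:
  I: [ 0  1  1  1 -1  0]
  M: [ 1  0  2  1  3 -2]
  [I]: (1)·1+(-2)·1+(-2)·1+(-2)·-1 = -1
  [M]: (1)·0+(-2)·2+(-2)·1+(-2)·3 = -12
⇒ I^-1 M^-12

{"I": -1, "M": -12}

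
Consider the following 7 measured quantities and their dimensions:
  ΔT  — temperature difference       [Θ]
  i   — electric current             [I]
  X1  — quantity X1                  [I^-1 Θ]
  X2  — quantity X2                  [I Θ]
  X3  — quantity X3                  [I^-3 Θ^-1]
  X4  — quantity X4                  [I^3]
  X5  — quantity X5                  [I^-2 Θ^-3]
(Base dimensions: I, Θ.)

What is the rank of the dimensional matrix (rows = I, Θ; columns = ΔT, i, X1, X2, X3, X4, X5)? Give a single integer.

2

Exponent matrix [I,Θ] × [ΔT,i,X1,X2,X3,X4,X5]:
  I: [ 0  1 -1  1 -3  3 -2]
  Θ: [ 1  0  1  1 -1  0 -3]
Echelon form has 2 nonzero rows (pivots: ΔT,i)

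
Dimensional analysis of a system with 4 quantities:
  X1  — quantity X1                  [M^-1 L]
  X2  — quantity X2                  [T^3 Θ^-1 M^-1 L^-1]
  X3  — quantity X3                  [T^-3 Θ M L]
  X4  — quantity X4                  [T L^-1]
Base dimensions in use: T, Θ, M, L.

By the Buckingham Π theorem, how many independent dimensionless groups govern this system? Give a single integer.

Dimensional matrix (T×Θ×M×L by X1×X2×X3×X4):
  T: [ 0  3 -3  1]
  Θ: [ 0 -1  1  0]
  M: [-1 -1  1  0]
  L: [ 1 -1  1 -1]
Row reduction gives pivot columns X1,X2,X4; rank = 3
4 vars − rank 3 = 1 Π group

1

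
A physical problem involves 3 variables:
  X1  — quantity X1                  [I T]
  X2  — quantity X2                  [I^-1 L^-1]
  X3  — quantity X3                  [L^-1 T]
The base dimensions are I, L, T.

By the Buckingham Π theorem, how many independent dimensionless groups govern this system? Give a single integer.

Exponent matrix [I,L,T] × [X1,X2,X3]:
  I: [ 1 -1  0]
  L: [ 0 -1 -1]
  T: [ 1  0  1]
Echelon form has 2 nonzero rows (pivots: X1,X2)
Π count = n − r = 3 − 2 = 1

1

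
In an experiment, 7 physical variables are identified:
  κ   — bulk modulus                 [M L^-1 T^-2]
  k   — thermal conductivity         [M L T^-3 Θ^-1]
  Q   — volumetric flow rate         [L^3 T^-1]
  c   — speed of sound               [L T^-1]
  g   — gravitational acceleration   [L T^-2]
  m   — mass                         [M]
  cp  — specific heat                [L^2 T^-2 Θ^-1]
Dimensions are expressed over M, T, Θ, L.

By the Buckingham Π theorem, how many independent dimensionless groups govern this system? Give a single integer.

Dimensional matrix (M×T×Θ×L by κ×k×Q×c×g×m×cp):
  M: [ 1  1  0  0  0  1  0]
  T: [-2 -3 -1 -1 -2  0 -2]
  Θ: [ 0 -1  0  0  0  0 -1]
  L: [-1  1  3  1  1  0  2]
Echelon form has 4 nonzero rows (pivots: κ,k,Q,c)
n=7, r=4 ⇒ 3 dimensionless groups

3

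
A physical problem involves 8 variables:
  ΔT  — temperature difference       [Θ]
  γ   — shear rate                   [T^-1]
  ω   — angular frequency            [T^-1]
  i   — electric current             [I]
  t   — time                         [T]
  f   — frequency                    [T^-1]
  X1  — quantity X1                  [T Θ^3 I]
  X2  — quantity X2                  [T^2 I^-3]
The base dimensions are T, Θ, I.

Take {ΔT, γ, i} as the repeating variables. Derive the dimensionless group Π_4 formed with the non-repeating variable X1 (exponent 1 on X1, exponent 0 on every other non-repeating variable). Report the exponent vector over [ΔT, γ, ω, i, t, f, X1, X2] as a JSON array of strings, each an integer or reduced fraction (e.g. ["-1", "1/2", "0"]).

["-3", "1", "0", "-1", "0", "0", "1", "0"]

Write exponents as rows T,Θ,I / cols ΔT,γ,ω,i,t,f,X1,X2:
  T: [ 0 -1 -1  0  1 -1  1  2]
  Θ: [ 1  0  0  0  0  0  3  0]
  I: [ 0  0  0  1  0  0  1 -3]
Row reduction gives pivot columns ΔT,γ,i; rank = 3
Repeat: ΔT,γ,i; free: ω,t,f,X1,X2
RREF:
  r0: [   1    0    0    0    0    0    3    0]
  r1: [   0    1    1    0   -1    1   -1   -2]
  r2: [   0    0    0    1    0    0    1   -3]
Fix exponent of X1 at 1, ω at 0, t at 0, f at 0, X2 at 0; solve each RREF row for its pivot's exponent:
  r0: exp(ΔT) + (3)·1 = 0 ⇒ exp(ΔT) = -3
  r1: exp(γ) + (-1)·1 = 0 ⇒ exp(γ) = 1
  r2: exp(i) + (1)·1 = 0 ⇒ exp(i) = -1
Π_4 = ΔT^-3 · γ · i^-1 · X1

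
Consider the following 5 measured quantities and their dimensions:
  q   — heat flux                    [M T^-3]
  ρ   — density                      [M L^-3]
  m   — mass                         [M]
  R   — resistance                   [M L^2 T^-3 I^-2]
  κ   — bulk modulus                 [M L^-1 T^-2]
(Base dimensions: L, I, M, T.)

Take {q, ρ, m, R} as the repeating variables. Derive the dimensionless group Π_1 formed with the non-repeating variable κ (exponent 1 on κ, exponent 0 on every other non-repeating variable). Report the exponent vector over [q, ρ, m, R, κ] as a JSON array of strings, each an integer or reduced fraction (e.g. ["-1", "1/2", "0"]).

Dimensional matrix (L×I×M×T by q×ρ×m×R×κ):
  L: [ 0 -3  0  2 -1]
  I: [ 0  0  0 -2  0]
  M: [ 1  1  1  1  1]
  T: [-3  0  0 -3 -2]
Echelon form has 4 nonzero rows (pivots: q,ρ,m,R)
Repeat: q,ρ,m,R; free: κ
RREF:
  r0: [   1    0    0    0  2/3]
  r1: [   0    1    0    0  1/3]
  r2: [   0    0    1    0    0]
  r3: [   0    0    0    1    0]
Fix exponent of κ at 1; solve each RREF row for its pivot's exponent:
  r0: exp(q) + (2/3)·1 = 0 ⇒ exp(q) = -2/3
  r1: exp(ρ) + (1/3)·1 = 0 ⇒ exp(ρ) = -1/3
  r2: exp(m) + (0)·1 = 0 ⇒ exp(m) = 0
  r3: exp(R) + (0)·1 = 0 ⇒ exp(R) = 0
Π_1 = q^(-2/3) · ρ^(-1/3) · κ

["-2/3", "-1/3", "0", "0", "1"]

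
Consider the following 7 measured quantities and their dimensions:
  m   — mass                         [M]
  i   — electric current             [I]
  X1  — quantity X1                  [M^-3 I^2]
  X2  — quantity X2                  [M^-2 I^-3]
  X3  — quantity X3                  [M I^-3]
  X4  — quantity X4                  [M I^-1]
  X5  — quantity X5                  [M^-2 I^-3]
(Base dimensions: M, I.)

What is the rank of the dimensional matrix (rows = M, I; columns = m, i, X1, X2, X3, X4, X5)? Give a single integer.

Dimensional matrix (M×I by m×i×X1×X2×X3×X4×X5):
  M: [ 1  0 -3 -2  1  1 -2]
  I: [ 0  1  2 -3 -3 -1 -3]
RREF → pivots at {m,i} ⇒ r = 2

2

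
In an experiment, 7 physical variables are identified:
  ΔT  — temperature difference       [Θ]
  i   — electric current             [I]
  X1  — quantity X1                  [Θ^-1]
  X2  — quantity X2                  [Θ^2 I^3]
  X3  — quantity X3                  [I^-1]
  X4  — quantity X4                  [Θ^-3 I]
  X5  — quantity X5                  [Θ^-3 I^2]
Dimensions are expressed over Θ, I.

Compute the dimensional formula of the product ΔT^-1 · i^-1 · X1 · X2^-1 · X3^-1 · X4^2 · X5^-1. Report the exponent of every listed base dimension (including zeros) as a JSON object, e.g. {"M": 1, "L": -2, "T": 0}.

Write exponents as rows Θ,I / cols ΔT,i,X1,X2,X3,X4,X5:
  Θ: [ 1  0 -1  2  0 -3 -3]
  I: [ 0  1  0  3 -1  1  2]
  [Θ]: (-1)·1+(-1)·0+(1)·-1+(-1)·2+(-1)·0+(2)·-3+(-1)·-3 = -7
  [I]: (-1)·0+(-1)·1+(1)·0+(-1)·3+(-1)·-1+(2)·1+(-1)·2 = -3
⇒ Θ^-7 I^-3

{"Θ": -7, "I": -3}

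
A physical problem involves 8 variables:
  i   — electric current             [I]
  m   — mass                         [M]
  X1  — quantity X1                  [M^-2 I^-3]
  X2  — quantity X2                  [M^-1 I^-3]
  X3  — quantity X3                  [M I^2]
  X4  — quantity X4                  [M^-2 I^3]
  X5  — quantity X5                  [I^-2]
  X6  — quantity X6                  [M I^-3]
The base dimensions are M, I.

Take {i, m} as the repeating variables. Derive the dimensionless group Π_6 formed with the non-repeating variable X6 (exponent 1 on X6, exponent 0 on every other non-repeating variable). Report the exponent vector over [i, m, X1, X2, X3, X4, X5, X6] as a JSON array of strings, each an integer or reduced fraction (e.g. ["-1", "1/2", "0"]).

["3", "-1", "0", "0", "0", "0", "0", "1"]

Write exponents as rows M,I / cols i,m,X1,X2,X3,X4,X5,X6:
  M: [ 0  1 -2 -1  1 -2  0  1]
  I: [ 1  0 -3 -3  2  3 -2 -3]
Row reduction gives pivot columns i,m; rank = 2
Repeat: i,m; free: X1,X2,X3,X4,X5,X6
RREF:
  r0: [   1    0   -3   -3    2    3   -2   -3]
  r1: [   0    1   -2   -1    1   -2    0    1]
Fix exponent of X6 at 1, X1 at 0, X2 at 0, X3 at 0, X4 at 0, X5 at 0; solve each RREF row for its pivot's exponent:
  r0: exp(i) + (-3)·1 = 0 ⇒ exp(i) = 3
  r1: exp(m) + (1)·1 = 0 ⇒ exp(m) = -1
Π_6 = i^3 · m^-1 · X6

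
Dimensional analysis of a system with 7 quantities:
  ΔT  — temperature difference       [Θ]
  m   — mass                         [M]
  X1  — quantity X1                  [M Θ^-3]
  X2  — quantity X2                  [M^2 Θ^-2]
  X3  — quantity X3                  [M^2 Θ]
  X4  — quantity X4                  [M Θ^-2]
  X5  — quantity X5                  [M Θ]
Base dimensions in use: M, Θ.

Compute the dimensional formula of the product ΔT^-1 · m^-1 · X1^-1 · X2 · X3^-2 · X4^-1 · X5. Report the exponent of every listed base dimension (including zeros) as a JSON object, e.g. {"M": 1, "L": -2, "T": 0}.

{"M": -4, "Θ": 1}

Write exponents as rows M,Θ / cols ΔT,m,X1,X2,X3,X4,X5:
  M: [ 0  1  1  2  2  1  1]
  Θ: [ 1  0 -3 -2  1 -2  1]
  [M]: (-1)·0+(-1)·1+(-1)·1+(1)·2+(-2)·2+(-1)·1+(1)·1 = -4
  [Θ]: (-1)·1+(-1)·0+(-1)·-3+(1)·-2+(-2)·1+(-1)·-2+(1)·1 = 1
⇒ M^-4 Θ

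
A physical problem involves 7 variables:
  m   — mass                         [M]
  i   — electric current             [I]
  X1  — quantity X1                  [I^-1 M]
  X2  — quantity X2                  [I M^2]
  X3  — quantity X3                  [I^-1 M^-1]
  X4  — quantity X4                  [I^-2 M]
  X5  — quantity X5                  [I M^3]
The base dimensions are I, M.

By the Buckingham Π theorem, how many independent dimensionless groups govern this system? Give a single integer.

5

Write exponents as rows I,M / cols m,i,X1,X2,X3,X4,X5:
  I: [ 0  1 -1  1 -1 -2  1]
  M: [ 1  0  1  2 -1  1  3]
Row reduction gives pivot columns m,i; rank = 2
Π count = n − r = 7 − 2 = 5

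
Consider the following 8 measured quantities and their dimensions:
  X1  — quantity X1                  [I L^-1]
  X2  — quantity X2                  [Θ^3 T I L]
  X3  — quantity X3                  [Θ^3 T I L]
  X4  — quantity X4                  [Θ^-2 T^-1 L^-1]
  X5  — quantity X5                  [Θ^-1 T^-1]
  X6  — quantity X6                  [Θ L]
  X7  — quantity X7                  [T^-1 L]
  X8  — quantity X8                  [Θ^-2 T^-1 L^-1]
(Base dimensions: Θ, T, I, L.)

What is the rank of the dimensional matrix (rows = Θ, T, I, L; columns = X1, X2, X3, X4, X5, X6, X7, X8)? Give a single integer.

Write exponents as rows Θ,T,I,L / cols X1,X2,X3,X4,X5,X6,X7,X8:
  Θ: [ 0  3  3 -2 -1  1  0 -2]
  T: [ 0  1  1 -1 -1  0 -1 -1]
  I: [ 1  1  1  0  0  0  0  0]
  L: [-1  1  1 -1  0  1  1 -1]
RREF → pivots at {X1,X2,X4} ⇒ r = 3

3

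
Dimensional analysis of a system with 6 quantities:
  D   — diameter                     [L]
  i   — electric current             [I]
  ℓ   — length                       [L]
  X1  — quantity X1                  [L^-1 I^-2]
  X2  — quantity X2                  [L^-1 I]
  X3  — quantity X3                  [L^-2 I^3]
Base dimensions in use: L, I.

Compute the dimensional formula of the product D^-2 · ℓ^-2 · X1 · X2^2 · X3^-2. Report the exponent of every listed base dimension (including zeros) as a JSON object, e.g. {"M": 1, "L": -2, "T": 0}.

{"L": -3, "I": -6}

Write exponents as rows L,I / cols D,i,ℓ,X1,X2,X3:
  L: [ 1  0  1 -1 -1 -2]
  I: [ 0  1  0 -2  1  3]
  [L]: (-2)·1+(-2)·1+(1)·-1+(2)·-1+(-2)·-2 = -3
  [I]: (-2)·0+(-2)·0+(1)·-2+(2)·1+(-2)·3 = -6
⇒ L^-3 I^-6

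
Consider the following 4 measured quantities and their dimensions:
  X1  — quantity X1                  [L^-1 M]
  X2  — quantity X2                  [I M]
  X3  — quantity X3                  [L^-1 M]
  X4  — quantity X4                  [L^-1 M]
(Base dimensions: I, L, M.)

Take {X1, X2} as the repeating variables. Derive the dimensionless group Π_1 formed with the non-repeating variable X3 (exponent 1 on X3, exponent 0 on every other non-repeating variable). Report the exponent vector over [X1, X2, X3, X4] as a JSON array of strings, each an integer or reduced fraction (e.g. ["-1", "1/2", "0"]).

Write exponents as rows I,L,M / cols X1,X2,X3,X4:
  I: [ 0  1  0  0]
  L: [-1  0 -1 -1]
  M: [ 1  1  1  1]
Echelon form has 2 nonzero rows (pivots: X1,X2)
Repeat: X1,X2; free: X3,X4
RREF:
  r0: [   1    0    1    1]
  r1: [   0    1    0    0]
  r2: [   0    0    0    0]
Fix exponent of X3 at 1, X4 at 0; solve each RREF row for its pivot's exponent:
  r0: exp(X1) + (1)·1 = 0 ⇒ exp(X1) = -1
  r1: exp(X2) + (0)·1 = 0 ⇒ exp(X2) = 0
Π_1 = X1^-1 · X3

["-1", "0", "1", "0"]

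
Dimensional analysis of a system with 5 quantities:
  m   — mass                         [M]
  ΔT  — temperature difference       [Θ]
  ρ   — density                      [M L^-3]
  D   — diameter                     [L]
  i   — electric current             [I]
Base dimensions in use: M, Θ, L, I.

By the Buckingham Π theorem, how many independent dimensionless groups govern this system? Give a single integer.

1

Exponent matrix [M,Θ,L,I] × [m,ΔT,ρ,D,i]:
  M: [ 1  0  1  0  0]
  Θ: [ 0  1  0  0  0]
  L: [ 0  0 -3  1  0]
  I: [ 0  0  0  0  1]
Echelon form has 4 nonzero rows (pivots: m,ΔT,ρ,i)
Π count = n − r = 5 − 4 = 1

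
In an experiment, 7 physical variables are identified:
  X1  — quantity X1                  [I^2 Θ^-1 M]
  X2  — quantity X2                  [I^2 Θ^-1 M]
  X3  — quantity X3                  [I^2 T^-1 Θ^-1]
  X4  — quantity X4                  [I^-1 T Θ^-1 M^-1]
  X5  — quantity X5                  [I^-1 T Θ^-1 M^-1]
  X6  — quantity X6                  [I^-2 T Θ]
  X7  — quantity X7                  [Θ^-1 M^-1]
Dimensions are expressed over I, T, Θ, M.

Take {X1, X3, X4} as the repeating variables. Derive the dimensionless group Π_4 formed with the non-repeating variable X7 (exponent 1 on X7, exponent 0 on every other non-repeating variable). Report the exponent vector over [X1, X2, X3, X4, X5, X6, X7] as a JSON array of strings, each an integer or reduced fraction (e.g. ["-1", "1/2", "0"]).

Dimensional matrix (I×T×Θ×M by X1×X2×X3×X4×X5×X6×X7):
  I: [ 2  2  2 -1 -1 -2  0]
  T: [ 0  0 -1  1  1  1  0]
  Θ: [-1 -1 -1 -1 -1  1 -1]
  M: [ 1  1  0 -1 -1  0 -1]
RREF → pivots at {X1,X3,X4} ⇒ r = 3
Pivot set = {X1,X3,X4}, free = {X2,X5,X6,X7}
RREF:
  r0: [   1    1    0    0    0    0 -1/3]
  r1: [   0    0    1    0    0   -1  2/3]
  r2: [   0    0    0    1    1    0  2/3]
  r3: [   0    0    0    0    0    0    0]
Fix exponent of X7 at 1, X2 at 0, X5 at 0, X6 at 0; solve each RREF row for its pivot's exponent:
  r0: exp(X1) + (-1/3)·1 = 0 ⇒ exp(X1) = 1/3
  r1: exp(X3) + (2/3)·1 = 0 ⇒ exp(X3) = -2/3
  r2: exp(X4) + (2/3)·1 = 0 ⇒ exp(X4) = -2/3
Π_4 = X1^(1/3) · X3^(-2/3) · X4^(-2/3) · X7

["1/3", "0", "-2/3", "-2/3", "0", "0", "1"]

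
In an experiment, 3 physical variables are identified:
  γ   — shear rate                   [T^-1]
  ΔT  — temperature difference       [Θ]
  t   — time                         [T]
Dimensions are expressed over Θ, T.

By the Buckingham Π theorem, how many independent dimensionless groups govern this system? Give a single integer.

Write exponents as rows Θ,T / cols γ,ΔT,t:
  Θ: [ 0  1  0]
  T: [-1  0  1]
RREF → pivots at {γ,ΔT} ⇒ r = 2
3 vars − rank 2 = 1 Π group

1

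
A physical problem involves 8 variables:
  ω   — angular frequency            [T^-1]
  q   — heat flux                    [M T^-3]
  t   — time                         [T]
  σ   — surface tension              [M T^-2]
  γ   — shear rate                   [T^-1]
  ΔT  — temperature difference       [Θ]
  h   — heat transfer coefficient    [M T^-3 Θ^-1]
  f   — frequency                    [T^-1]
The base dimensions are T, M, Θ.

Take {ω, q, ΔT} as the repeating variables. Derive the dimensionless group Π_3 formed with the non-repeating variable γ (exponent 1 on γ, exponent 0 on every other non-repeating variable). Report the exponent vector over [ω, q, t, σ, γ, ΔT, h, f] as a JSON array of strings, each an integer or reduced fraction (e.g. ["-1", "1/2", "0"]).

["-1", "0", "0", "0", "1", "0", "0", "0"]

Exponent matrix [T,M,Θ] × [ω,q,t,σ,γ,ΔT,h,f]:
  T: [-1 -3  1 -2 -1  0 -3 -1]
  M: [ 0  1  0  1  0  0  1  0]
  Θ: [ 0  0  0  0  0  1 -1  0]
Row reduction gives pivot columns ω,q,ΔT; rank = 3
Repeat: ω,q,ΔT; free: t,σ,γ,h,f
RREF:
  r0: [   1    0   -1   -1    1    0    0    1]
  r1: [   0    1    0    1    0    0    1    0]
  r2: [   0    0    0    0    0    1   -1    0]
Fix exponent of γ at 1, t at 0, σ at 0, h at 0, f at 0; solve each RREF row for its pivot's exponent:
  r0: exp(ω) + (1)·1 = 0 ⇒ exp(ω) = -1
  r1: exp(q) + (0)·1 = 0 ⇒ exp(q) = 0
  r2: exp(ΔT) + (0)·1 = 0 ⇒ exp(ΔT) = 0
Π_3 = ω^-1 · γ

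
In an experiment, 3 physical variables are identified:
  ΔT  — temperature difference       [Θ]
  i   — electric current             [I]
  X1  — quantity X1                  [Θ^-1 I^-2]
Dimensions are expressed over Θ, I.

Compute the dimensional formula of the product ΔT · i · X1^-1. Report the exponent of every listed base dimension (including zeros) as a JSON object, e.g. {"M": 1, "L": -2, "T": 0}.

{"Θ": 2, "I": 3}

Dimensional matrix (Θ×I by ΔT×i×X1):
  Θ: [ 1  0 -1]
  I: [ 0  1 -2]
  [Θ]: (1)·1+(1)·0+(-1)·-1 = 2
  [I]: (1)·0+(1)·1+(-1)·-2 = 3
⇒ Θ^2 I^3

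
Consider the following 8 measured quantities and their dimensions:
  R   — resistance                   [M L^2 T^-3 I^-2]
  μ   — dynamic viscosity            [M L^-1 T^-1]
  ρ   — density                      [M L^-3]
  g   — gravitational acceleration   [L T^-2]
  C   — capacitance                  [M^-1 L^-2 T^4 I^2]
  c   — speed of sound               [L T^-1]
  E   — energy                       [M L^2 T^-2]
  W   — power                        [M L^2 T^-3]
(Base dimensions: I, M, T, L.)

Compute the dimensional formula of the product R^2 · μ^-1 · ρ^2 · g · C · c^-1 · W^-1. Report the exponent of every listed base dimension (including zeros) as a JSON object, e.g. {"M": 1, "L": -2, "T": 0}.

Dimensional matrix (I×M×T×L by R×μ×ρ×g×C×c×E×W):
  I: [-2  0  0  0  2  0  0  0]
  M: [ 1  1  1  0 -1  0  1  1]
  T: [-3 -1  0 -2  4 -1 -2 -3]
  L: [ 2 -1 -3  1 -2  1  2  2]
  [I]: (2)·-2+(-1)·0+(2)·0+(1)·0+(1)·2+(-1)·0+(-1)·0 = -2
  [M]: (2)·1+(-1)·1+(2)·1+(1)·0+(1)·-1+(-1)·0+(-1)·1 = 1
  [T]: (2)·-3+(-1)·-1+(2)·0+(1)·-2+(1)·4+(-1)·-1+(-1)·-3 = 1
  [L]: (2)·2+(-1)·-1+(2)·-3+(1)·1+(1)·-2+(-1)·1+(-1)·2 = -5
⇒ I^-2 M T L^-5

{"I": -2, "M": 1, "T": 1, "L": -5}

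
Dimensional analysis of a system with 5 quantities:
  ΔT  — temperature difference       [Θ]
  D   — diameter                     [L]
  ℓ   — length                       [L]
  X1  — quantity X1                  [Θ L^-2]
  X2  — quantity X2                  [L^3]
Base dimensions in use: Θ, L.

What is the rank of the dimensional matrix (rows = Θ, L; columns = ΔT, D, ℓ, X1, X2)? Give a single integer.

Exponent matrix [Θ,L] × [ΔT,D,ℓ,X1,X2]:
  Θ: [ 1  0  0  1  0]
  L: [ 0  1  1 -2  3]
Echelon form has 2 nonzero rows (pivots: ΔT,D)

2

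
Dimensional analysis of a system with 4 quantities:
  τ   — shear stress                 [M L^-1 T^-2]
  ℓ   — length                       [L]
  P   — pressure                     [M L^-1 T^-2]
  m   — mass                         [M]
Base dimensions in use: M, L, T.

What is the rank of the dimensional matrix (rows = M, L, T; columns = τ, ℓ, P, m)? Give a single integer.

3

Exponent matrix [M,L,T] × [τ,ℓ,P,m]:
  M: [ 1  0  1  1]
  L: [-1  1 -1  0]
  T: [-2  0 -2  0]
Echelon form has 3 nonzero rows (pivots: τ,ℓ,m)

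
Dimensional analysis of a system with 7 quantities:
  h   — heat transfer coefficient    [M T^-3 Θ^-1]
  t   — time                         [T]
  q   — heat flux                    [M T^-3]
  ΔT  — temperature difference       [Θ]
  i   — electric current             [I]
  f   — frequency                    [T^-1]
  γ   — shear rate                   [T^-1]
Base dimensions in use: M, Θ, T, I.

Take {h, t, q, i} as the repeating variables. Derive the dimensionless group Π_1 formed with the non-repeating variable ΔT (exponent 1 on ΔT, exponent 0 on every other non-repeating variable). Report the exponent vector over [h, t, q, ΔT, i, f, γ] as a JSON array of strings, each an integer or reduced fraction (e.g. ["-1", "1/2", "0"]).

["1", "0", "-1", "1", "0", "0", "0"]

Dimensional matrix (M×Θ×T×I by h×t×q×ΔT×i×f×γ):
  M: [ 1  0  1  0  0  0  0]
  Θ: [-1  0  0  1  0  0  0]
  T: [-3  1 -3  0  0 -1 -1]
  I: [ 0  0  0  0  1  0  0]
Row reduction gives pivot columns h,t,q,i; rank = 4
Repeat: h,t,q,i; free: ΔT,f,γ
RREF:
  r0: [   1    0    0   -1    0    0    0]
  r1: [   0    1    0    0    0   -1   -1]
  r2: [   0    0    1    1    0    0    0]
  r3: [   0    0    0    0    1    0    0]
Fix exponent of ΔT at 1, f at 0, γ at 0; solve each RREF row for its pivot's exponent:
  r0: exp(h) + (-1)·1 = 0 ⇒ exp(h) = 1
  r1: exp(t) + (0)·1 = 0 ⇒ exp(t) = 0
  r2: exp(q) + (1)·1 = 0 ⇒ exp(q) = -1
  r3: exp(i) + (0)·1 = 0 ⇒ exp(i) = 0
Π_1 = h · q^-1 · ΔT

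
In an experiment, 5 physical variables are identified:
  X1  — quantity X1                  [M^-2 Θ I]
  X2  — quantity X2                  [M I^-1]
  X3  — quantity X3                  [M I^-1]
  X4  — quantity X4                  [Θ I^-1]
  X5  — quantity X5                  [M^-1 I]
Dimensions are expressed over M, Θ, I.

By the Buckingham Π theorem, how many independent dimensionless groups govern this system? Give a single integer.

3

Dimensional matrix (M×Θ×I by X1×X2×X3×X4×X5):
  M: [-2  1  1  0 -1]
  Θ: [ 1  0  0  1  0]
  I: [ 1 -1 -1 -1  1]
Echelon form has 2 nonzero rows (pivots: X1,X2)
Π count = n − r = 5 − 2 = 3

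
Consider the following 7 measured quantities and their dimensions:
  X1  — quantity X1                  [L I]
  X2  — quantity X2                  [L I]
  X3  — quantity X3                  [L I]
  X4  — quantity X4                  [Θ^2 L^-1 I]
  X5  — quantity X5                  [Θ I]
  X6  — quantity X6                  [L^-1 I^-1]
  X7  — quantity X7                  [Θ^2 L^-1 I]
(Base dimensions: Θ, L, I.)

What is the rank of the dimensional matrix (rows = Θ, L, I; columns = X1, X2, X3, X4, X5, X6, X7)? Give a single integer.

2

Exponent matrix [Θ,L,I] × [X1,X2,X3,X4,X5,X6,X7]:
  Θ: [ 0  0  0  2  1  0  2]
  L: [ 1  1  1 -1  0 -1 -1]
  I: [ 1  1  1  1  1 -1  1]
Echelon form has 2 nonzero rows (pivots: X1,X4)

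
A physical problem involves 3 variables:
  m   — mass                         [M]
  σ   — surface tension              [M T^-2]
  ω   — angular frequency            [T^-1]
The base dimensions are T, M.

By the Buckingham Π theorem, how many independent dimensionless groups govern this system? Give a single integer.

1

Exponent matrix [T,M] × [m,σ,ω]:
  T: [ 0 -2 -1]
  M: [ 1  1  0]
RREF → pivots at {m,σ} ⇒ r = 2
n=3, r=2 ⇒ 1 dimensionless group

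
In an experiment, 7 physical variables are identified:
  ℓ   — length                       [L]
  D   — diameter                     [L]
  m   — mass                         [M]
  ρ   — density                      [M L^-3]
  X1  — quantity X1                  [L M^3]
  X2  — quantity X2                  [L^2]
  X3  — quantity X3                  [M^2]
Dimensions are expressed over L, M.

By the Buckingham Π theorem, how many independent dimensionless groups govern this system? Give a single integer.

5

Exponent matrix [L,M] × [ℓ,D,m,ρ,X1,X2,X3]:
  L: [ 1  1  0 -3  1  2  0]
  M: [ 0  0  1  1  3  0  2]
RREF → pivots at {ℓ,m} ⇒ r = 2
7 vars − rank 2 = 5 Π groups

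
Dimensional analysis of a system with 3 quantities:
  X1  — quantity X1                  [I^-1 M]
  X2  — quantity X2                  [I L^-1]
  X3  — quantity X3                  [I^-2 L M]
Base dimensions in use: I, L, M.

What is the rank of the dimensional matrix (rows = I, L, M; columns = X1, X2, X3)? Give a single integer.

Dimensional matrix (I×L×M by X1×X2×X3):
  I: [-1  1 -2]
  L: [ 0 -1  1]
  M: [ 1  0  1]
Row reduction gives pivot columns X1,X2; rank = 2

2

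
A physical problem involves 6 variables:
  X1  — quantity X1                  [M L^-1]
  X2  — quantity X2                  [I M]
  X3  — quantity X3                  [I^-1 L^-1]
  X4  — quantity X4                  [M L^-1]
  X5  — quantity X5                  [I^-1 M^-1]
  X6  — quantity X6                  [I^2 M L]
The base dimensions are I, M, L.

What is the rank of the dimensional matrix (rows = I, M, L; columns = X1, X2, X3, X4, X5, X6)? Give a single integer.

Dimensional matrix (I×M×L by X1×X2×X3×X4×X5×X6):
  I: [ 0  1 -1  0 -1  2]
  M: [ 1  1  0  1 -1  1]
  L: [-1  0 -1 -1  0  1]
Echelon form has 2 nonzero rows (pivots: X1,X2)

2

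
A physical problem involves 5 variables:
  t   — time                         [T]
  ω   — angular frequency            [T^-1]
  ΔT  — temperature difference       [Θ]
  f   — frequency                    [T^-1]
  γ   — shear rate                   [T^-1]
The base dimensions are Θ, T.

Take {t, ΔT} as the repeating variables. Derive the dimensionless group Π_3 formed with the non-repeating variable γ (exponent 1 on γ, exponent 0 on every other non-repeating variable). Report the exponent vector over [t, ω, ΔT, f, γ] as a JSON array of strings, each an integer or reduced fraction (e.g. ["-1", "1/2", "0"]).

["1", "0", "0", "0", "1"]

Exponent matrix [Θ,T] × [t,ω,ΔT,f,γ]:
  Θ: [ 0  0  1  0  0]
  T: [ 1 -1  0 -1 -1]
RREF → pivots at {t,ΔT} ⇒ r = 2
Pivot set = {t,ΔT}, free = {ω,f,γ}
RREF:
  r0: [   1   -1    0   -1   -1]
  r1: [   0    0    1    0    0]
Fix exponent of γ at 1, ω at 0, f at 0; solve each RREF row for its pivot's exponent:
  r0: exp(t) + (-1)·1 = 0 ⇒ exp(t) = 1
  r1: exp(ΔT) + (0)·1 = 0 ⇒ exp(ΔT) = 0
Π_3 = t · γ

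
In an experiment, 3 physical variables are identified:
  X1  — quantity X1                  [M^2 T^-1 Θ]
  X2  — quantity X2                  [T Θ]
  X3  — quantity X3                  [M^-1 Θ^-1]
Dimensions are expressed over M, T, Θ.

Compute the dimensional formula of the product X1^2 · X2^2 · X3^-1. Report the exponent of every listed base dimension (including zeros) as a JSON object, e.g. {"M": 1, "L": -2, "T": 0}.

Exponent matrix [M,T,Θ] × [X1,X2,X3]:
  M: [ 2  0 -1]
  T: [-1  1  0]
  Θ: [ 1  1 -1]
  [M]: (2)·2+(2)·0+(-1)·-1 = 5
  [T]: (2)·-1+(2)·1+(-1)·0 = 0
  [Θ]: (2)·1+(2)·1+(-1)·-1 = 5
⇒ M^5 Θ^5

{"M": 5, "T": 0, "Θ": 5}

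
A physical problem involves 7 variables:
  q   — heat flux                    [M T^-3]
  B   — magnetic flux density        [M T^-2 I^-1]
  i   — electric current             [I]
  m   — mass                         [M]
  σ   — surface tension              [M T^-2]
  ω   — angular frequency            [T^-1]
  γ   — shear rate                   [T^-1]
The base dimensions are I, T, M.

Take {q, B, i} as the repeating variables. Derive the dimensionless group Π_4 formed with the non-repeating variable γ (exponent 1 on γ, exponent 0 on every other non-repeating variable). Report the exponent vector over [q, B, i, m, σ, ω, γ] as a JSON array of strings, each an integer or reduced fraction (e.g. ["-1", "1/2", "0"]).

Exponent matrix [I,T,M] × [q,B,i,m,σ,ω,γ]:
  I: [ 0 -1  1  0  0  0  0]
  T: [-3 -2  0  0 -2 -1 -1]
  M: [ 1  1  0  1  1  0  0]
Echelon form has 3 nonzero rows (pivots: q,B,i)
Repeat: q,B,i; free: m,σ,ω,γ
RREF:
  r0: [   1    0    0   -2    0    1    1]
  r1: [   0    1    0    3    1   -1   -1]
  r2: [   0    0    1    3    1   -1   -1]
Fix exponent of γ at 1, m at 0, σ at 0, ω at 0; solve each RREF row for its pivot's exponent:
  r0: exp(q) + (1)·1 = 0 ⇒ exp(q) = -1
  r1: exp(B) + (-1)·1 = 0 ⇒ exp(B) = 1
  r2: exp(i) + (-1)·1 = 0 ⇒ exp(i) = 1
Π_4 = q^-1 · B · i · γ

["-1", "1", "1", "0", "0", "0", "1"]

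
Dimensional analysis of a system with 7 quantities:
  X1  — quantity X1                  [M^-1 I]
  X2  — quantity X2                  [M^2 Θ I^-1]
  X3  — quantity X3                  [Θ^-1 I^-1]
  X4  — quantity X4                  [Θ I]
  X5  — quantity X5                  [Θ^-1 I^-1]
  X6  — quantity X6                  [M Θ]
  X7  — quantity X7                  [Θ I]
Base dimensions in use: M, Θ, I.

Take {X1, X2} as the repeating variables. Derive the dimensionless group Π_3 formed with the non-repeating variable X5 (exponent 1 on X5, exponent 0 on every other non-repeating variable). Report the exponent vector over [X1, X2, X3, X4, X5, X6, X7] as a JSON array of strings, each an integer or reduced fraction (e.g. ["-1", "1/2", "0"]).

Write exponents as rows M,Θ,I / cols X1,X2,X3,X4,X5,X6,X7:
  M: [-1  2  0  0  0  1  0]
  Θ: [ 0  1 -1  1 -1  1  1]
  I: [ 1 -1 -1  1 -1  0  1]
RREF → pivots at {X1,X2} ⇒ r = 2
Repeat: X1,X2; free: X3,X4,X5,X6,X7
RREF:
  r0: [   1    0   -2    2   -2    1    2]
  r1: [   0    1   -1    1   -1    1    1]
  r2: [   0    0    0    0    0    0    0]
Fix exponent of X5 at 1, X3 at 0, X4 at 0, X6 at 0, X7 at 0; solve each RREF row for its pivot's exponent:
  r0: exp(X1) + (-2)·1 = 0 ⇒ exp(X1) = 2
  r1: exp(X2) + (-1)·1 = 0 ⇒ exp(X2) = 1
Π_3 = X1^2 · X2 · X5

["2", "1", "0", "0", "1", "0", "0"]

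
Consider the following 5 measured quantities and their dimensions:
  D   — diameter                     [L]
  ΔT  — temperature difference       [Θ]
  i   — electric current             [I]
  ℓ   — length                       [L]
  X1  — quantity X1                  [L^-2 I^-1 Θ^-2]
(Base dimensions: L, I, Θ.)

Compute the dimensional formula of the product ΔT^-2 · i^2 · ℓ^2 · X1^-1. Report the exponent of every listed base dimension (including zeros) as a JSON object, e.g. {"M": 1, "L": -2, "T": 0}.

{"L": 4, "I": 3, "Θ": 0}

Dimensional matrix (L×I×Θ by D×ΔT×i×ℓ×X1):
  L: [ 1  0  0  1 -2]
  I: [ 0  0  1  0 -1]
  Θ: [ 0  1  0  0 -2]
  [L]: (-2)·0+(2)·0+(2)·1+(-1)·-2 = 4
  [I]: (-2)·0+(2)·1+(2)·0+(-1)·-1 = 3
  [Θ]: (-2)·1+(2)·0+(2)·0+(-1)·-2 = 0
⇒ L^4 I^3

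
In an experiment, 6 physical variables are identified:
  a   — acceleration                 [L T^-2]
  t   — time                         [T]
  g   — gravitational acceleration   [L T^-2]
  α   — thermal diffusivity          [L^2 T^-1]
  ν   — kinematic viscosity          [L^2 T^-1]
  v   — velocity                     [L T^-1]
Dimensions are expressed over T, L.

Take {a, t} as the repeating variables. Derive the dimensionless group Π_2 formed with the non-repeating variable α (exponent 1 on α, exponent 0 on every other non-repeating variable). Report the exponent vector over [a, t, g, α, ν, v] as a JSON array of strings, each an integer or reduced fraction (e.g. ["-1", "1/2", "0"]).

Exponent matrix [T,L] × [a,t,g,α,ν,v]:
  T: [-2  1 -2 -1 -1 -1]
  L: [ 1  0  1  2  2  1]
RREF → pivots at {a,t} ⇒ r = 2
Pivot set = {a,t}, free = {g,α,ν,v}
RREF:
  r0: [   1    0    1    2    2    1]
  r1: [   0    1    0    3    3    1]
Fix exponent of α at 1, g at 0, ν at 0, v at 0; solve each RREF row for its pivot's exponent:
  r0: exp(a) + (2)·1 = 0 ⇒ exp(a) = -2
  r1: exp(t) + (3)·1 = 0 ⇒ exp(t) = -3
Π_2 = a^-2 · t^-3 · α

["-2", "-3", "0", "1", "0", "0"]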